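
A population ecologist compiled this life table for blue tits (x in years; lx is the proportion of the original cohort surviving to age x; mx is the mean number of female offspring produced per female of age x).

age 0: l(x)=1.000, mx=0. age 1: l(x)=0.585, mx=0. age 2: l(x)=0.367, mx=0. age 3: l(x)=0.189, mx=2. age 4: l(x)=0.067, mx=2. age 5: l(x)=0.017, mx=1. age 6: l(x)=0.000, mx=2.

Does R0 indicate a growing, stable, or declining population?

declining

R0 = Σ lx·mx = 0 + 0 + 0 + 0.378 + 0.134 + 0.017 + 0 = 0.529
R0 < 1, so the population is declining.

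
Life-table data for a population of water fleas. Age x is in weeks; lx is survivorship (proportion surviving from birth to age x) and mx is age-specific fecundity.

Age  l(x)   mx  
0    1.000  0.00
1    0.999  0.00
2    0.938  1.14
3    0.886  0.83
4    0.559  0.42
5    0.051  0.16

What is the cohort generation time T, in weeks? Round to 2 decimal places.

lx·mx: 0, 0, 1.06932, 0.73538, 0.23478, 0.00816 → R0 = 2.04764
x·lx·mx: 0, 0, 2.13864, 2.20614, 0.93912, 0.0408 → Σ = 5.3247
T = 5.3247 / 2.04764 = 2.600408… → 2.60

2.60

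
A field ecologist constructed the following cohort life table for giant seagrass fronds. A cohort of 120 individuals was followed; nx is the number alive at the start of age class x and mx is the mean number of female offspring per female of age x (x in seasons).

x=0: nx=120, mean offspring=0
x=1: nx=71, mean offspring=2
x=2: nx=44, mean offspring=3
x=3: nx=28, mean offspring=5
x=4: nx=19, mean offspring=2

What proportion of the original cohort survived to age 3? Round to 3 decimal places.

l_3 = n_3/n_0 = 28/120 = 0.233333… → 0.233

0.233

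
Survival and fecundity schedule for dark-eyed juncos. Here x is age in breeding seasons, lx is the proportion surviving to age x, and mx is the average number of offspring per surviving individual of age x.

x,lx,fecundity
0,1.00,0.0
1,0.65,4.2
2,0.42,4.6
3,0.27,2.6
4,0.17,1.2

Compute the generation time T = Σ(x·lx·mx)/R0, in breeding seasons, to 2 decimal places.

1.71

lx·mx: 0, 2.73, 1.932, 0.702, 0.204 → R0 = 5.568
x·lx·mx: 0, 2.73, 3.864, 2.106, 0.816 → Σ = 9.516
T = 9.516 / 5.568 = 1.709052… → 1.71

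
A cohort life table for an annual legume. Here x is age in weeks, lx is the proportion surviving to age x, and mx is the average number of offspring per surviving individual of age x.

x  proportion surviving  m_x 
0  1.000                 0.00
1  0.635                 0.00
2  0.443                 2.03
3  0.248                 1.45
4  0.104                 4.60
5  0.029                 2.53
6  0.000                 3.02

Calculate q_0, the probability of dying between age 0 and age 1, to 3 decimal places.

0.365

q_0 = (l_0 − l_1) / l_0 = (1 − 0.635) / 1
     = 0.365 / 1 = 0.365 → 0.365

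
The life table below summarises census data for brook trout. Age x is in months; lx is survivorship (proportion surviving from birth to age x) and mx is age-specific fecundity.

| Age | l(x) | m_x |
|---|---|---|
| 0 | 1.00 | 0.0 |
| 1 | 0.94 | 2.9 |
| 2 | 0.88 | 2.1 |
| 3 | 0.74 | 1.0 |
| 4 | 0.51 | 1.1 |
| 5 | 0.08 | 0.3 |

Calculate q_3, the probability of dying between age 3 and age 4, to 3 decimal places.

q_3 = (l_3 − l_4) / l_3 = (0.74 − 0.51) / 0.74
     = 0.23 / 0.74 = 0.310811… → 0.311

0.311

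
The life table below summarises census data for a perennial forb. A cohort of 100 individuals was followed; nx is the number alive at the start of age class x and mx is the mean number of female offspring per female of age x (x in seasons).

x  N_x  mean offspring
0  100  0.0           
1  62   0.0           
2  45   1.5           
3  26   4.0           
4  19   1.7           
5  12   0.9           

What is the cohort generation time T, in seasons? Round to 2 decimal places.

lx = nx/n0 = nx/100: 1, 0.62, 0.45, 0.26, 0.19, 0.12
lx·mx: 0, 0, 0.675, 1.04, 0.323, 0.108 → R0 = 2.146
x·lx·mx: 0, 0, 1.35, 3.12, 1.292, 0.54 → Σ = 6.302
T = 6.302 / 2.146 = 2.936626… → 2.94

2.94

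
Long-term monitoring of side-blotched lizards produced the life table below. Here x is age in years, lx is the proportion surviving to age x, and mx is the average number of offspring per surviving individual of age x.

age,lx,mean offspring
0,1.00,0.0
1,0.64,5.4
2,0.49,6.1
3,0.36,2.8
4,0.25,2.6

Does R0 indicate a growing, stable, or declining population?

growing

R0 = Σ lx·mx = 0 + 3.456 + 2.989 + 1.008 + 0.65 = 8.103
R0 > 1, so the population is growing.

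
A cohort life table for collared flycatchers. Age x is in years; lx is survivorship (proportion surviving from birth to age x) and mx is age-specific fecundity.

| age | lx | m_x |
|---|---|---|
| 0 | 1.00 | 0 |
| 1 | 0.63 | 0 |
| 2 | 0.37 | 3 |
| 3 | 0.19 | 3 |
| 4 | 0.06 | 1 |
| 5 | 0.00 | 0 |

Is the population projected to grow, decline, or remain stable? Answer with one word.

growing

R0 = Σ lx·mx = 0 + 0 + 1.11 + 0.57 + 0.06 + 0 = 1.74
R0 > 1, so the population is growing.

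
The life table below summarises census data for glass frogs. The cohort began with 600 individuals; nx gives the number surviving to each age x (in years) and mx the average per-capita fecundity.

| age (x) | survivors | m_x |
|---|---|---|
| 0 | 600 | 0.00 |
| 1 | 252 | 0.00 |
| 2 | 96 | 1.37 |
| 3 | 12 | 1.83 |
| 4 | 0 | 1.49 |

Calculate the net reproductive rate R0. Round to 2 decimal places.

lx = nx/n0 = nx/600: 1, 0.42, 0.16, 0.02, 0
lx·mx by age: 0, 0, 0.2192, 0.0366, 0
R0 = Σ lx·mx = 0.2558 → 0.26

0.26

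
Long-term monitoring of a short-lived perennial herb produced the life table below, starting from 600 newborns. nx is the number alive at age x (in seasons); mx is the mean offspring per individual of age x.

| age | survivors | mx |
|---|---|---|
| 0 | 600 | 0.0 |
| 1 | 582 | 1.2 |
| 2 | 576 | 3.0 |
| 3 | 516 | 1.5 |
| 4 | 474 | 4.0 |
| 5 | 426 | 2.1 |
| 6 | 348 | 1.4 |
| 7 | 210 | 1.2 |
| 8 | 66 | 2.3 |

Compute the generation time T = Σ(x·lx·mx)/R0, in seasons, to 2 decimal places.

lx = nx/n0 = nx/600: 1, 0.97, 0.96, 0.86, 0.79, 0.71, 0.58, 0.35, 0.11
lx·mx: 0, 1.164, 2.88, 1.29, 3.16, 1.491, 0.812, 0.42, 0.253 → R0 = 11.47
x·lx·mx: 0, 1.164, 5.76, 3.87, 12.64, 7.455, 4.872, 2.94, 2.024 → Σ = 40.725
T = 40.725 / 11.47 = 3.550567… → 3.55

3.55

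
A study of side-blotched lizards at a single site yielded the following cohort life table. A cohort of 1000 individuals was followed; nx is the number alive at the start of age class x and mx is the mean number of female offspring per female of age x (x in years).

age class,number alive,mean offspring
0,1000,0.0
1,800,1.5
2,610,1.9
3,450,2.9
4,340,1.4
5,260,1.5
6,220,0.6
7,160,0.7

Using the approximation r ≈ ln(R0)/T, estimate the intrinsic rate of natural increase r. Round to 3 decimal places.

lx = nx/n0 = nx/1000: 1, 0.8, 0.61, 0.45, 0.34, 0.26, 0.22, 0.16
R0 = Σ lx·mx = 0 + 1.2 + 1.159 + 1.305 + 0.476 + 0.39 + 0.132 + 0.112 = 4.774
Σ x·lx·mx = 12.863; T = 12.863/4.774 = 2.69439…
r ≈ ln(R0)/T = ln(4.774)/2.69439… = 0.58016… → 0.580

0.580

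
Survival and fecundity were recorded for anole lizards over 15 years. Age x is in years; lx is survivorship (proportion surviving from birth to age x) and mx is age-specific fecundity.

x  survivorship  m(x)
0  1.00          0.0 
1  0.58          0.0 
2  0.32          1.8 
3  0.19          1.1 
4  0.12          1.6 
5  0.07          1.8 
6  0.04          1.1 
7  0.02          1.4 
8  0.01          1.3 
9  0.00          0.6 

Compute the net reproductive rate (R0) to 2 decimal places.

1.19

lx·mx by age: 0, 0, 0.576, 0.209, 0.192, 0.126, 0.044, 0.028, 0.013, 0
R0 = Σ lx·mx = 1.188 → 1.19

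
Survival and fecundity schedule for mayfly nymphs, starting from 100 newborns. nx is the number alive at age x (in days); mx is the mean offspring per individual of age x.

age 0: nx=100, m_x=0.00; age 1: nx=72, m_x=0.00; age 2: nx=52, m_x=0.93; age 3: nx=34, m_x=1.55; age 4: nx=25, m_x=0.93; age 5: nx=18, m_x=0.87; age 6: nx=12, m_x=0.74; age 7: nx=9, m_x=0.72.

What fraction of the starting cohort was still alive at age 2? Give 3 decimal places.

0.520

l_2 = n_2/n_0 = 52/100 = 0.52 → 0.520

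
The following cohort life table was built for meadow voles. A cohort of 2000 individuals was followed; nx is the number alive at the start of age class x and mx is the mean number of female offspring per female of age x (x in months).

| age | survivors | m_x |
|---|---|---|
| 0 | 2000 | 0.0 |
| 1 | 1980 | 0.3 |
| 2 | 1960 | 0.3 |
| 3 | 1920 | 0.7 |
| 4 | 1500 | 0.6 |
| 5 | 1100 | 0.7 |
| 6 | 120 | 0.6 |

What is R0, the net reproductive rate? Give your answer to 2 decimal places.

lx = nx/n0 = nx/2000: 1, 0.99, 0.98, 0.96, 0.75, 0.55, 0.06
lx·mx by age: 0, 0.297, 0.294, 0.672, 0.45, 0.385, 0.036
R0 = Σ lx·mx = 2.134 → 2.13

2.13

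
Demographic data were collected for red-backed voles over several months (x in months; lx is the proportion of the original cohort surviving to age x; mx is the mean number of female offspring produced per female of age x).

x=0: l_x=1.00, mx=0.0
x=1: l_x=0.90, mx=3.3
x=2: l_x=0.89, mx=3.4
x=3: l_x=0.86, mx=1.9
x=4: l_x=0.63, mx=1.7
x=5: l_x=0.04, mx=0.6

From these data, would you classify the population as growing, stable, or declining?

growing

R0 = Σ lx·mx = 0 + 2.97 + 3.026 + 1.634 + 1.071 + 0.024 = 8.725
R0 > 1, so the population is growing.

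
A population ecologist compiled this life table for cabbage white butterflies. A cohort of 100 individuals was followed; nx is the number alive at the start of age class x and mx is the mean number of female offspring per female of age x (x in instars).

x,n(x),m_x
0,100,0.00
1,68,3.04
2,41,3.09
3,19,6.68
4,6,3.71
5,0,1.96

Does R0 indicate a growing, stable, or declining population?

lx = nx/n0 = nx/100: 1, 0.68, 0.41, 0.19, 0.06, 0
R0 = Σ lx·mx = 0 + 2.0672 + 1.2669 + 1.2692 + 0.2226 + 0 = 4.8259
R0 > 1, so the population is growing.

growing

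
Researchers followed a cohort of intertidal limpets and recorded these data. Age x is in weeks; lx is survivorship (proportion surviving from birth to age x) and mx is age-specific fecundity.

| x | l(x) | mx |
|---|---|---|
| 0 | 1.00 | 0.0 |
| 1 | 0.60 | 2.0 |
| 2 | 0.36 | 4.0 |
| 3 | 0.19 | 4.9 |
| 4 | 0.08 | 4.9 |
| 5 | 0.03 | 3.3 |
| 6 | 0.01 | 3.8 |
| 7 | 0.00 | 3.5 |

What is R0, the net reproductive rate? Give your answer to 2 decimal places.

4.10

lx·mx by age: 0, 1.2, 1.44, 0.931, 0.392, 0.099, 0.038, 0
R0 = Σ lx·mx = 4.1 → 4.10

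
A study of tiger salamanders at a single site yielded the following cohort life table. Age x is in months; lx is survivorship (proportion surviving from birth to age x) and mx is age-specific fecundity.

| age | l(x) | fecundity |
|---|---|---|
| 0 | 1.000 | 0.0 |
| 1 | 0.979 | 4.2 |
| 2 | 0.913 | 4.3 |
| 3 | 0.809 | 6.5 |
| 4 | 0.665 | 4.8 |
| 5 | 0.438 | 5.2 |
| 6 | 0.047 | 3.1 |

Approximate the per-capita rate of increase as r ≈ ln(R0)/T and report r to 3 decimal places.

1.054

R0 = Σ lx·mx = 0 + 4.1118 + 3.9259 + 5.2585 + 3.192 + 2.2776 + 0.1457 = 18.9115
Σ x·lx·mx = 52.7693; T = 52.7693/18.9115 = 2.79033…
r ≈ ln(R0)/T = ln(18.9115)/2.79033… = 1.05356… → 1.054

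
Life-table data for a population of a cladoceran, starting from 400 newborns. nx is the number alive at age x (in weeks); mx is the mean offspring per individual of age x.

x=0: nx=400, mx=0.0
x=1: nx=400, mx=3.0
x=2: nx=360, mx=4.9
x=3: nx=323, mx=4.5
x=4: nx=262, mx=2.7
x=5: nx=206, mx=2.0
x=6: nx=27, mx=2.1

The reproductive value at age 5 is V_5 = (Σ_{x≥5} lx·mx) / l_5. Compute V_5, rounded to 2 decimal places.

lx = nx/n0 = nx/400: 1, 1, 0.9, 0.8075, 0.655, 0.515, 0.0675
lx·mx for x ≥ 5: 1.03, 0.14175 → sum = 1.17175
V_5 = 1.17175 / l_5 = 1.17175 / 0.515 = 2.275243… → 2.28

2.28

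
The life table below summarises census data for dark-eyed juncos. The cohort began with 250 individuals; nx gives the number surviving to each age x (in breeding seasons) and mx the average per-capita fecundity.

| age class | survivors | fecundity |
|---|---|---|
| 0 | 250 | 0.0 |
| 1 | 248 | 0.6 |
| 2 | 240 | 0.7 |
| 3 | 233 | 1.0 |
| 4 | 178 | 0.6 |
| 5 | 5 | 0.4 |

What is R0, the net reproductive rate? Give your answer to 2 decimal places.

2.63

lx = nx/n0 = nx/250: 1, 0.992, 0.96, 0.932, 0.712, 0.02
lx·mx by age: 0, 0.5952, 0.672, 0.932, 0.4272, 0.008
R0 = Σ lx·mx = 2.6344 → 2.63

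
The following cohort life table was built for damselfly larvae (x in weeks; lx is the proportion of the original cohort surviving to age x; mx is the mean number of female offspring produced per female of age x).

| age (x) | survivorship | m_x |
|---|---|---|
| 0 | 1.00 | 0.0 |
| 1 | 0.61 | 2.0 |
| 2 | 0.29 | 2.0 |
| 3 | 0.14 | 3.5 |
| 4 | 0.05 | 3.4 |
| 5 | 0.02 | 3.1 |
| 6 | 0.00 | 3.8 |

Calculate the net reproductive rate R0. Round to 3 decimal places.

2.522

lx·mx by age: 0, 1.22, 0.58, 0.49, 0.17, 0.062, 0
R0 = Σ lx·mx = 2.522 → 2.522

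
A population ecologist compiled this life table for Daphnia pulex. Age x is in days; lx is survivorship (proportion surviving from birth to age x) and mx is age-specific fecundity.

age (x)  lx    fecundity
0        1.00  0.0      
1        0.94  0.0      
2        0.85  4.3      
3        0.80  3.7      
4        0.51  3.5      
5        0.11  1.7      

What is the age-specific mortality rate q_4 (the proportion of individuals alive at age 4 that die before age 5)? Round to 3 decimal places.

0.784

q_4 = (l_4 − l_5) / l_4 = (0.51 − 0.11) / 0.51
     = 0.4 / 0.51 = 0.784314… → 0.784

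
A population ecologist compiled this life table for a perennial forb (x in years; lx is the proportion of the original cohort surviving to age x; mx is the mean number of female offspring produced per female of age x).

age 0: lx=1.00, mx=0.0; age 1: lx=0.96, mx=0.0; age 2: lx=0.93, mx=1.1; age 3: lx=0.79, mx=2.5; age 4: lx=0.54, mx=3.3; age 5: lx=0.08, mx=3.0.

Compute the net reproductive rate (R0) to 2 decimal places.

lx·mx by age: 0, 0, 1.023, 1.975, 1.782, 0.24
R0 = Σ lx·mx = 5.02 → 5.02

5.02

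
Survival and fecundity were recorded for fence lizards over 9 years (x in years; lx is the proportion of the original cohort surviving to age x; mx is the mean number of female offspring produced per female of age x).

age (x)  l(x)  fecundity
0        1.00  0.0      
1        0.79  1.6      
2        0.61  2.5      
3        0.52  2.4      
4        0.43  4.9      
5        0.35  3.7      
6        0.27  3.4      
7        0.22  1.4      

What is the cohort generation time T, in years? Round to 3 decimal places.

lx·mx: 0, 1.264, 1.525, 1.248, 2.107, 1.295, 0.918, 0.308 → R0 = 8.665
x·lx·mx: 0, 1.264, 3.05, 3.744, 8.428, 6.475, 5.508, 2.156 → Σ = 30.625
T = 30.625 / 8.665 = 3.534334… → 3.534

3.534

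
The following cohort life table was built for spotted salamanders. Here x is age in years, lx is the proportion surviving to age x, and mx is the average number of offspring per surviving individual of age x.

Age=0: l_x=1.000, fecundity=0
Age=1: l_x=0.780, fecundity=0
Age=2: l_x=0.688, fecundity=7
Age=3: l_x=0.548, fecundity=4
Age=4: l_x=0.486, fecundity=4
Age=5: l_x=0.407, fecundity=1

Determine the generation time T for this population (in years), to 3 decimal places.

lx·mx: 0, 0, 4.816, 2.192, 1.944, 0.407 → R0 = 9.359
x·lx·mx: 0, 0, 9.632, 6.576, 7.776, 2.035 → Σ = 26.019
T = 26.019 / 9.359 = 2.780105… → 2.780

2.780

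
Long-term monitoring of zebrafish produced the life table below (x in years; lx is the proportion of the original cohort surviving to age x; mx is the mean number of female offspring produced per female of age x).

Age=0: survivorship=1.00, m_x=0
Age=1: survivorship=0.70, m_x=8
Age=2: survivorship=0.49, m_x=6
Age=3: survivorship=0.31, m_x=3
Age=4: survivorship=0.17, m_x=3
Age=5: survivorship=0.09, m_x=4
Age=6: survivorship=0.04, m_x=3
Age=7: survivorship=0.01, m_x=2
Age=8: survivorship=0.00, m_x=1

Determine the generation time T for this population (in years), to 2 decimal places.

lx·mx: 0, 5.6, 2.94, 0.93, 0.51, 0.36, 0.12, 0.02, 0 → R0 = 10.48
x·lx·mx: 0, 5.6, 5.88, 2.79, 2.04, 1.8, 0.72, 0.14, 0 → Σ = 18.97
T = 18.97 / 10.48 = 1.810115… → 1.81

1.81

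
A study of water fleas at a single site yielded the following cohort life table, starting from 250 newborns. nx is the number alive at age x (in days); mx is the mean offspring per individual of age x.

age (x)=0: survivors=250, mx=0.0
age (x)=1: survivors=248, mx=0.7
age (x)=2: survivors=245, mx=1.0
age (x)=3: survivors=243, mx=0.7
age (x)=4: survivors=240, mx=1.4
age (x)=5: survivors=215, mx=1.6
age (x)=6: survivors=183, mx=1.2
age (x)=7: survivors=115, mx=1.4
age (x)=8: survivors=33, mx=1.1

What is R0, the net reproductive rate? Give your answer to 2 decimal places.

6.74

lx = nx/n0 = nx/250: 1, 0.992, 0.98, 0.972, 0.96, 0.86, 0.732, 0.46, 0.132
lx·mx by age: 0, 0.6944, 0.98, 0.6804, 1.344, 1.376, 0.8784, 0.644, 0.1452
R0 = Σ lx·mx = 6.7424 → 6.74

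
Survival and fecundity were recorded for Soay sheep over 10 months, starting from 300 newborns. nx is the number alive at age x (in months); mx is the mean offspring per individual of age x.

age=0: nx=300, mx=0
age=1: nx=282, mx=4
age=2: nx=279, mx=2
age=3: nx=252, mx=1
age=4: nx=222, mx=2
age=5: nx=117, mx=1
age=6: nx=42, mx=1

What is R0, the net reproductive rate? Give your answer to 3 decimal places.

8.470

lx = nx/n0 = nx/300: 1, 0.94, 0.93, 0.84, 0.74, 0.39, 0.14
lx·mx by age: 0, 3.76, 1.86, 0.84, 1.48, 0.39, 0.14
R0 = Σ lx·mx = 8.47 → 8.470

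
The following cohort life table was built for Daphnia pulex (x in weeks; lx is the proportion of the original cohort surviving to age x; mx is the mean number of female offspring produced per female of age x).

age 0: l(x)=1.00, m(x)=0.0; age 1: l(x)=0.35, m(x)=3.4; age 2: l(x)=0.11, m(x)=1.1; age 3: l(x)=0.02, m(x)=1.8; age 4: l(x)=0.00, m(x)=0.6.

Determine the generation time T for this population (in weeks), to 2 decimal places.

lx·mx: 0, 1.19, 0.121, 0.036, 0 → R0 = 1.347
x·lx·mx: 0, 1.19, 0.242, 0.108, 0 → Σ = 1.54
T = 1.54 / 1.347 = 1.143281… → 1.14

1.14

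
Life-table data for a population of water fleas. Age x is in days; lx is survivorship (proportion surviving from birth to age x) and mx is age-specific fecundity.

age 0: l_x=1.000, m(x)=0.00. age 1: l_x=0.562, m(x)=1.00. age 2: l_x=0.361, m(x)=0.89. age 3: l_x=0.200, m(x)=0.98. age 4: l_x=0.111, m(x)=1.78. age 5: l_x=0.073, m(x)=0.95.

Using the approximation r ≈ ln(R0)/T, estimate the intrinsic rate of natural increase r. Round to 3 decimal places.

R0 = Σ lx·mx = 0 + 0.562 + 0.32129 + 0.196 + 0.19758 + 0.06935 = 1.34622
Σ x·lx·mx = 2.92965; T = 2.92965/1.34622 = 2.1762…
r ≈ ln(R0)/T = ln(1.34622)/2.1762… = 0.13661… → 0.137

0.137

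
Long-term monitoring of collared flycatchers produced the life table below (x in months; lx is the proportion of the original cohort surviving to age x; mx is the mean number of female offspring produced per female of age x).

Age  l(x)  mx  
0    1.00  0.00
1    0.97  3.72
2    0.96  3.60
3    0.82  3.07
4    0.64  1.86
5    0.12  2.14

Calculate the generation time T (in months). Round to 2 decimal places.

2.19

lx·mx: 0, 3.6084, 3.456, 2.5174, 1.1904, 0.2568 → R0 = 11.029
x·lx·mx: 0, 3.6084, 6.912, 7.5522, 4.7616, 1.284 → Σ = 24.1182
T = 24.1182 / 11.029 = 2.186798… → 2.19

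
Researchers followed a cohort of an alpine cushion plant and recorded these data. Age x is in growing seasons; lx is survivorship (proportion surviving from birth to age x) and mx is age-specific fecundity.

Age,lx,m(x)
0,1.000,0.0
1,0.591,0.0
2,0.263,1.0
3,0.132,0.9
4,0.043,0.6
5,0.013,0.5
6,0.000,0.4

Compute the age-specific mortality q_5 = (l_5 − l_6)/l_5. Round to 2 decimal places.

1.00

q_5 = (l_5 − l_6) / l_5 = (0.013 − 0) / 0.013
     = 0.013 / 0.013 = 1 → 1.00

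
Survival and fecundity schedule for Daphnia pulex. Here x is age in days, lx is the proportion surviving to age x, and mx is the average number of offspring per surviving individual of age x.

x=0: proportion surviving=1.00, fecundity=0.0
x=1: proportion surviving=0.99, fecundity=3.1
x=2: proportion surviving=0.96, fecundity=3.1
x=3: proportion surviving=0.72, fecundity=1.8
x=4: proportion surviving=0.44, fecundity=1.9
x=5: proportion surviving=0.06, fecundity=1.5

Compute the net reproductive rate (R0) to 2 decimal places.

lx·mx by age: 0, 3.069, 2.976, 1.296, 0.836, 0.09
R0 = Σ lx·mx = 8.267 → 8.27

8.27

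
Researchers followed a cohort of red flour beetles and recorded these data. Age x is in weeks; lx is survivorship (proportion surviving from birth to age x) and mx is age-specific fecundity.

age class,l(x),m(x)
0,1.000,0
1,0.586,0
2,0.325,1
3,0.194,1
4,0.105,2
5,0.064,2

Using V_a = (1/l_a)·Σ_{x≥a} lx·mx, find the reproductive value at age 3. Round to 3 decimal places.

2.742

lx·mx for x ≥ 3: 0.194, 0.21, 0.128 → sum = 0.532
V_3 = 0.532 / l_3 = 0.532 / 0.194 = 2.742268… → 2.742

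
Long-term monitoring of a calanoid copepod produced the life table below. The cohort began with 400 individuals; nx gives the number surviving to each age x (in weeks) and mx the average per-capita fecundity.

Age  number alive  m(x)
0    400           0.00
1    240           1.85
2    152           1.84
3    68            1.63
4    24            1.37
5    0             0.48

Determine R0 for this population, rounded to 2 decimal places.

lx = nx/n0 = nx/400: 1, 0.6, 0.38, 0.17, 0.06, 0
lx·mx by age: 0, 1.11, 0.6992, 0.2771, 0.0822, 0
R0 = Σ lx·mx = 2.1685 → 2.17

2.17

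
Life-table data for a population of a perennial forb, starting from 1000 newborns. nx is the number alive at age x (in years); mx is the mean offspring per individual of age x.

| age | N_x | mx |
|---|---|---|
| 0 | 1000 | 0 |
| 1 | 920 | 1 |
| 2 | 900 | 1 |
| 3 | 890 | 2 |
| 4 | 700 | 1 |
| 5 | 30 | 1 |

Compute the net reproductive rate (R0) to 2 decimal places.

4.33

lx = nx/n0 = nx/1000: 1, 0.92, 0.9, 0.89, 0.7, 0.03
lx·mx by age: 0, 0.92, 0.9, 1.78, 0.7, 0.03
R0 = Σ lx·mx = 4.33 → 4.33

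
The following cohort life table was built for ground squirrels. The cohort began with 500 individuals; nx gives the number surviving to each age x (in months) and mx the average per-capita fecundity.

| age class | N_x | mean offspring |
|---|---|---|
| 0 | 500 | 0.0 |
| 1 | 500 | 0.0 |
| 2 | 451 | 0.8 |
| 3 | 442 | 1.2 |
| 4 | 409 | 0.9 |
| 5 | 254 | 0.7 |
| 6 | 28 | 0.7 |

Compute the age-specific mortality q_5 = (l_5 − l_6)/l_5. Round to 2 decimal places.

0.89

lx = nx/n0 = nx/500: 1, 1, 0.902, 0.884, 0.818, 0.508, 0.056
q_5 = (l_5 − l_6) / l_5 = (0.508 − 0.056) / 0.508
     = 0.452 / 0.508 = 0.889764… → 0.89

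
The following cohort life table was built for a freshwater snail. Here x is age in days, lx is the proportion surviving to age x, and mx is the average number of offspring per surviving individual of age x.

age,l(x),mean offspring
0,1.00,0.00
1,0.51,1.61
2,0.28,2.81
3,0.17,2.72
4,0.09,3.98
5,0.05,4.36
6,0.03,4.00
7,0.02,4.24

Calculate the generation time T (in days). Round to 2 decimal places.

2.67

lx·mx: 0, 0.8211, 0.7868, 0.4624, 0.3582, 0.218, 0.12, 0.0848 → R0 = 2.8513
x·lx·mx: 0, 0.8211, 1.5736, 1.3872, 1.4328, 1.09, 0.72, 0.5936 → Σ = 7.6183
T = 7.6183 / 2.8513 = 2.671869… → 2.67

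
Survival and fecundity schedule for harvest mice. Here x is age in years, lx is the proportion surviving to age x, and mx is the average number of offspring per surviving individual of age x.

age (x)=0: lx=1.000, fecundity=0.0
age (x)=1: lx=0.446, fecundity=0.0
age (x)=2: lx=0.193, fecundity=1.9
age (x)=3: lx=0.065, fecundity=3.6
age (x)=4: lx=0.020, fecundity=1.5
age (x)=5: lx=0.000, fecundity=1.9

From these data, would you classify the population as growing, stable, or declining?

declining

R0 = Σ lx·mx = 0 + 0 + 0.3667 + 0.234 + 0.03 + 0 = 0.6307
R0 < 1, so the population is declining.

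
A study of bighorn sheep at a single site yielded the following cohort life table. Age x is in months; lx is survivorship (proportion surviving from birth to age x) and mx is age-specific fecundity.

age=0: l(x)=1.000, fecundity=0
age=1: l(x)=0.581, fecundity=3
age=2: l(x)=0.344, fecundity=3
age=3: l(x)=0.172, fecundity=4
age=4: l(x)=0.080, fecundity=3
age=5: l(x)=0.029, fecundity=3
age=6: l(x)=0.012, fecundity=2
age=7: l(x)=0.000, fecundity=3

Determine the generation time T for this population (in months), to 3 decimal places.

lx·mx: 0, 1.743, 1.032, 0.688, 0.24, 0.087, 0.024, 0 → R0 = 3.814
x·lx·mx: 0, 1.743, 2.064, 2.064, 0.96, 0.435, 0.144, 0 → Σ = 7.41
T = 7.41 / 3.814 = 1.942842… → 1.943

1.943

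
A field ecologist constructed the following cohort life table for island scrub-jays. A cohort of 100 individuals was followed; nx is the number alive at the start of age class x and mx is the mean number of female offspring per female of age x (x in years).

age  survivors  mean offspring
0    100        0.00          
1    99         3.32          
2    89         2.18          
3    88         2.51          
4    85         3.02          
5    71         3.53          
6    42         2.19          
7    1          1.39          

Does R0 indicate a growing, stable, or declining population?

lx = nx/n0 = nx/100: 1, 0.99, 0.89, 0.88, 0.85, 0.71, 0.42, 0.01
R0 = Σ lx·mx = 0 + 3.2868 + 1.9402 + 2.2088 + 2.567 + 2.5063 + 0.9198 + 0.0139 = 13.4428
R0 > 1, so the population is growing.

growing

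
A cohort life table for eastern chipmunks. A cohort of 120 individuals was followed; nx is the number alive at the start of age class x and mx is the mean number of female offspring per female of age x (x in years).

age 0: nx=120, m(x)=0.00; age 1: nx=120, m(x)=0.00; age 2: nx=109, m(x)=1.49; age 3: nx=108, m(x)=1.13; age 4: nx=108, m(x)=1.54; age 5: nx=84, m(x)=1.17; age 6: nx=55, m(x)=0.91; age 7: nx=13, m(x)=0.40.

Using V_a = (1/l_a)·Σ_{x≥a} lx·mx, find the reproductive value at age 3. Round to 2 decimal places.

4.09

lx = nx/n0 = nx/120: 1, 1, 0.90833…, 0.9, 0.9, 0.7, 0.45833…, 0.10833…
lx·mx for x ≥ 3: 1.017, 1.386, 0.819, 0.417083…, 0.043333… → sum = 3.682417…
V_3 = 3.682417… / l_3 = 3.682417… / 0.9 = 4.091574… → 4.09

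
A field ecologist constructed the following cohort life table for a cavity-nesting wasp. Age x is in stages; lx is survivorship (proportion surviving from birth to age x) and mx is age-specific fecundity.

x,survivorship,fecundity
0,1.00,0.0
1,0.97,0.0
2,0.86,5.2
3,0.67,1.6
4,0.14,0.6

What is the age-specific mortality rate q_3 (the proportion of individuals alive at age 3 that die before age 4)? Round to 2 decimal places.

0.79

q_3 = (l_3 − l_4) / l_3 = (0.67 − 0.14) / 0.67
     = 0.53 / 0.67 = 0.791045… → 0.79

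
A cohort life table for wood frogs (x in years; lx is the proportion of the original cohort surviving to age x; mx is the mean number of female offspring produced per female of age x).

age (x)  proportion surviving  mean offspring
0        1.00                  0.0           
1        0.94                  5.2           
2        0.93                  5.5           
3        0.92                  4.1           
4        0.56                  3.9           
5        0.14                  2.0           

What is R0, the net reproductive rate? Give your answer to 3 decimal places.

16.239

lx·mx by age: 0, 4.888, 5.115, 3.772, 2.184, 0.28
R0 = Σ lx·mx = 16.239 → 16.239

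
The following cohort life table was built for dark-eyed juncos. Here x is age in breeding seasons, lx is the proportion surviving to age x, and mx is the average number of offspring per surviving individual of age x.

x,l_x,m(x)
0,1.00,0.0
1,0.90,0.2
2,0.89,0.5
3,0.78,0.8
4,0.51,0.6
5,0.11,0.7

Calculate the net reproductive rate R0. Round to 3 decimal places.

1.632

lx·mx by age: 0, 0.18, 0.445, 0.624, 0.306, 0.077
R0 = Σ lx·mx = 1.632 → 1.632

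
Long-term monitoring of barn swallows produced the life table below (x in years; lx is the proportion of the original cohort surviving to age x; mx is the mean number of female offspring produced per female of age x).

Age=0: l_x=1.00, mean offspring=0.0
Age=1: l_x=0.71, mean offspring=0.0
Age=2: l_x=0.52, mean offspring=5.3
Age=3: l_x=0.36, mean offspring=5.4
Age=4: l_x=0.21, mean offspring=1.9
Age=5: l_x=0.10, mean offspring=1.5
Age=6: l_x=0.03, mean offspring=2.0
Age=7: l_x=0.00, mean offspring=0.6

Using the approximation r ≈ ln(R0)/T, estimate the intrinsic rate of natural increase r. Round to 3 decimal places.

0.631

R0 = Σ lx·mx = 0 + 0 + 2.756 + 1.944 + 0.399 + 0.15 + 0.06 + 0 = 5.309
Σ x·lx·mx = 14.05; T = 14.05/5.309 = 2.64645…
r ≈ ln(R0)/T = ln(5.309)/2.64645… = 0.63081… → 0.631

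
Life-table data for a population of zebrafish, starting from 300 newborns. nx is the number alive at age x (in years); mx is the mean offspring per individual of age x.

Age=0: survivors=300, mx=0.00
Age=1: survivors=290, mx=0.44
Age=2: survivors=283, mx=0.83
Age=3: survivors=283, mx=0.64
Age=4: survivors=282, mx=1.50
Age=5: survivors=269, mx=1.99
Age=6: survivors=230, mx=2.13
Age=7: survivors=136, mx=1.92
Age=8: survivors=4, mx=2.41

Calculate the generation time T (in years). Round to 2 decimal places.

4.58

lx = nx/n0 = nx/300: 1, 0.96667…, 0.94333…, 0.94333…, 0.94, 0.89667…, 0.76667…, 0.45333…, 0.01333…
lx·mx: 0, 0.425333…, 0.782967…, 0.603733…, 1.41, 1.784367…, 1.633…, 0.8704…, 0.032133… → R0 = 7.541933…
x·lx·mx: 0, 0.425333…, 1.565933…, 1.8112…, 5.64, 8.921833…, 9.798…, 6.0928…, 0.257067… → Σ = 34.512167…
T = 34.512167… / 7.541933… = 4.576037… → 4.58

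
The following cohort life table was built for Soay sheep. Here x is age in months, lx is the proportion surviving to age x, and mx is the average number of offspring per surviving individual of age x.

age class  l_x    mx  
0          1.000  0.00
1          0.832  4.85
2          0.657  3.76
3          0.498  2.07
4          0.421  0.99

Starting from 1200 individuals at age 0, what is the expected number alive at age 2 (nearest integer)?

Expected survivors = N0 · l_2 = 1200 × 0.657 = 788.4 → 788

788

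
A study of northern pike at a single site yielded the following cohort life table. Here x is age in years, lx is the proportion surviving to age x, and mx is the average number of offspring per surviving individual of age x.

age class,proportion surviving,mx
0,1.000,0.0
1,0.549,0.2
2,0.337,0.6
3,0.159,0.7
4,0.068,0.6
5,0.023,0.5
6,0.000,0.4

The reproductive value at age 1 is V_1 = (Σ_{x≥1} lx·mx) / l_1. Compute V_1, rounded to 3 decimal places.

lx·mx for x ≥ 1: 0.1098, 0.2022, 0.1113, 0.0408, 0.0115, 0 → sum = 0.4756
V_1 = 0.4756 / l_1 = 0.4756 / 0.549 = 0.866302… → 0.866

0.866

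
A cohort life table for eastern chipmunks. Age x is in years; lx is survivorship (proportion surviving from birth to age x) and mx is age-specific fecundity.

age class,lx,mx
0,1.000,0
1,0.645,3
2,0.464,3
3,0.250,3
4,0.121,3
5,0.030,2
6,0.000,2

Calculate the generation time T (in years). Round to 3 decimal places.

1.938

lx·mx: 0, 1.935, 1.392, 0.75, 0.363, 0.06, 0 → R0 = 4.5
x·lx·mx: 0, 1.935, 2.784, 2.25, 1.452, 0.3, 0 → Σ = 8.721
T = 8.721 / 4.5 = 1.938 → 1.938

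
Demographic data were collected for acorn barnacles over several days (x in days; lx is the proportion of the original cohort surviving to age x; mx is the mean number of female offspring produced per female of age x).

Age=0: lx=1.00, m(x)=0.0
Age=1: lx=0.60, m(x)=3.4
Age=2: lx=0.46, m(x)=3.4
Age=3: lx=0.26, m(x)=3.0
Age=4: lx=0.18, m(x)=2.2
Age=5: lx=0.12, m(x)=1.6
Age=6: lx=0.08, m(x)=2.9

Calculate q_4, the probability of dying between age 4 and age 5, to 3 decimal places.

q_4 = (l_4 − l_5) / l_4 = (0.18 − 0.12) / 0.18
     = 0.06 / 0.18 = 0.333333… → 0.333

0.333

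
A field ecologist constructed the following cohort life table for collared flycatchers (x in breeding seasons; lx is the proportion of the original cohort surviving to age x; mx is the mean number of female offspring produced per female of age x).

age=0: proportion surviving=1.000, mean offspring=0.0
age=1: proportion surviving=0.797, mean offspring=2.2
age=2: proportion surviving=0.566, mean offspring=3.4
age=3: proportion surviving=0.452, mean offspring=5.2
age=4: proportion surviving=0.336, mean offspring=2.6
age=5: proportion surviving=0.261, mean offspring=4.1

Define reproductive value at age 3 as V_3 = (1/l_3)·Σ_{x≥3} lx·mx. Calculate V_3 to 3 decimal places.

lx·mx for x ≥ 3: 2.3504, 0.8736, 1.0701 → sum = 4.2941
V_3 = 4.2941 / l_3 = 4.2941 / 0.452 = 9.500221… → 9.500

9.500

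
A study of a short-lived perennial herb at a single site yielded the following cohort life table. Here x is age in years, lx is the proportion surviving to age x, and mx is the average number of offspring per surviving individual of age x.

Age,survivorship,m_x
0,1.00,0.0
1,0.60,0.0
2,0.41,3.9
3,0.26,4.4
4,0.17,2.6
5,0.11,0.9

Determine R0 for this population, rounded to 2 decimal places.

lx·mx by age: 0, 0, 1.599, 1.144, 0.442, 0.099
R0 = Σ lx·mx = 3.284 → 3.28

3.28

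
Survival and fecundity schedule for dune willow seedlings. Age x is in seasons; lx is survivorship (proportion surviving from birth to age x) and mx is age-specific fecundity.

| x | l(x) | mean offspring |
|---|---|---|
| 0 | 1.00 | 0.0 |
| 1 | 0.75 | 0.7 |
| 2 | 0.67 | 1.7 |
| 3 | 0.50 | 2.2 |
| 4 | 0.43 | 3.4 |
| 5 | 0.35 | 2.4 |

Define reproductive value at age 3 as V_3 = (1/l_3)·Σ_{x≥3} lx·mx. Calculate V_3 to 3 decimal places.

lx·mx for x ≥ 3: 1.1, 1.462, 0.84 → sum = 3.402
V_3 = 3.402 / l_3 = 3.402 / 0.5 = 6.804 → 6.804

6.804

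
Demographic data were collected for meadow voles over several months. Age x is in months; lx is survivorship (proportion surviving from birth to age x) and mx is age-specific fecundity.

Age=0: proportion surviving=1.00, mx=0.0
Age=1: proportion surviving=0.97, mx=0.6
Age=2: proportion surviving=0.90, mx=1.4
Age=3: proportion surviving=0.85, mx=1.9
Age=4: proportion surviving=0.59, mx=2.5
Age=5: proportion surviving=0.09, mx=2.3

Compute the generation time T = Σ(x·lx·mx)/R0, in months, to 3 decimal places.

2.896

lx·mx: 0, 0.582, 1.26, 1.615, 1.475, 0.207 → R0 = 5.139
x·lx·mx: 0, 0.582, 2.52, 4.845, 5.9, 1.035 → Σ = 14.882
T = 14.882 / 5.139 = 2.895894… → 2.896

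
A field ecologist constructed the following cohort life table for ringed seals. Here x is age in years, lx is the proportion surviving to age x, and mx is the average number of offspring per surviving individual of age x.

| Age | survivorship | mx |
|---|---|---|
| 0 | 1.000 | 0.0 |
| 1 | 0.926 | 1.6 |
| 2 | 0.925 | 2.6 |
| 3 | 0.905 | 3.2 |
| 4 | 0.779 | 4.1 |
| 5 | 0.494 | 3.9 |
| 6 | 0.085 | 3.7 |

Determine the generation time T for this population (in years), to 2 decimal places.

3.21

lx·mx: 0, 1.4816, 2.405, 2.896, 3.1939, 1.9266, 0.3145 → R0 = 12.2176
x·lx·mx: 0, 1.4816, 4.81, 8.688, 12.7756, 9.633, 1.887 → Σ = 39.2752
T = 39.2752 / 12.2176 = 3.214641… → 3.21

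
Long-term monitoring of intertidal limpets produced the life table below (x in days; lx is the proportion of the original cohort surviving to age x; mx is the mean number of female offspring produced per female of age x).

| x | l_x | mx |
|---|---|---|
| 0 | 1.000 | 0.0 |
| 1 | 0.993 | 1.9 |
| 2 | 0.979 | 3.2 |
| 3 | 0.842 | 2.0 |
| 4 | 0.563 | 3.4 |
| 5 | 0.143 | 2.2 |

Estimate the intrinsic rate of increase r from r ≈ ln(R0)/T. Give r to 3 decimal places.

0.872

R0 = Σ lx·mx = 0 + 1.8867 + 3.1328 + 1.684 + 1.9142 + 0.3146 = 8.9323
Σ x·lx·mx = 22.4341; T = 22.4341/8.9323 = 2.51157…
r ≈ ln(R0)/T = ln(8.9323)/2.51157… = 0.87183… → 0.872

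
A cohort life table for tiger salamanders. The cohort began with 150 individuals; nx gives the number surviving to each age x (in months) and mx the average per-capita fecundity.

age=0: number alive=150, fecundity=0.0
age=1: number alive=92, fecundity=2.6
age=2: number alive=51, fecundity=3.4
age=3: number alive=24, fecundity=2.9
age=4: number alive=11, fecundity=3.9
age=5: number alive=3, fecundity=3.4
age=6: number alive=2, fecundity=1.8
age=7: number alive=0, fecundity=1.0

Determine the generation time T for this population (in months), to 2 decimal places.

1.93

lx = nx/n0 = nx/150: 1, 0.61333…, 0.34, 0.16, 0.07333…, 0.02, 0.01333…, 0
lx·mx: 0, 1.594667…, 1.156, 0.464, 0.286…, 0.068, 0.024…, 0 → R0 = 3.592667…
x·lx·mx: 0, 1.594667…, 2.312, 1.392, 1.144…, 0.34, 0.144…, 0 → Σ = 6.926667…
T = 6.926667… / 3.592667… = 1.928001… → 1.93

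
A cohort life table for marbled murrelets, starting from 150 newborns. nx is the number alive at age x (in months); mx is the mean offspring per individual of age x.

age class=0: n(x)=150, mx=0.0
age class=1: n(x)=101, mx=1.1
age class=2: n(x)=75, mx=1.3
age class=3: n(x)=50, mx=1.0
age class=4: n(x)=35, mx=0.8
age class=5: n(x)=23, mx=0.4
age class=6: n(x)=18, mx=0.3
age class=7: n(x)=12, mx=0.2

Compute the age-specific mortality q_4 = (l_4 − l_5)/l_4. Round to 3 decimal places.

lx = nx/n0 = nx/150: 1, 0.67333…, 0.5, 0.33333…, 0.23333…, 0.15333…, 0.12, 0.08
q_4 = (l_4 − l_5) / l_4 = (0.233333… − 0.153333…) / 0.233333…
     = 0.08… / 0.233333… = 0.342857… → 0.343

0.343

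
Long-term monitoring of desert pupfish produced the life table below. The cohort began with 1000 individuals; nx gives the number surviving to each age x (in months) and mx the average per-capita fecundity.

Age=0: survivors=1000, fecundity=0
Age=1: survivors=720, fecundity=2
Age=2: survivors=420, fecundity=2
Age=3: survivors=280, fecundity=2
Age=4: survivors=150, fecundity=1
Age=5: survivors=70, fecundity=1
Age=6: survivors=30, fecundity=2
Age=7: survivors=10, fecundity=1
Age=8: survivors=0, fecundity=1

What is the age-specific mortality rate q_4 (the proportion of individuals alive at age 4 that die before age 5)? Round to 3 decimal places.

0.533

lx = nx/n0 = nx/1000: 1, 0.72, 0.42, 0.28, 0.15, 0.07, 0.03, 0.01, 0
q_4 = (l_4 − l_5) / l_4 = (0.15 − 0.07) / 0.15
     = 0.08 / 0.15 = 0.533333… → 0.533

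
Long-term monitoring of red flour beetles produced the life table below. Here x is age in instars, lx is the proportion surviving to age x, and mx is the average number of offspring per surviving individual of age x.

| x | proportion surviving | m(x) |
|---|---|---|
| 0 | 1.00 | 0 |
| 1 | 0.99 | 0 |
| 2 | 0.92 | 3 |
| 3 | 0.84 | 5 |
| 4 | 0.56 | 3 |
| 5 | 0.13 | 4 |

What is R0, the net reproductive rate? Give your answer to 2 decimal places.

lx·mx by age: 0, 0, 2.76, 4.2, 1.68, 0.52
R0 = Σ lx·mx = 9.16 → 9.16

9.16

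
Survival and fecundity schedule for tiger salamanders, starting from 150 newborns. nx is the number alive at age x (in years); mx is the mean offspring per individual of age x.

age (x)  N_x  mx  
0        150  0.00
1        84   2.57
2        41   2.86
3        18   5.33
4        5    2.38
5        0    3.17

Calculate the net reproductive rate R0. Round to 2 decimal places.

lx = nx/n0 = nx/150: 1, 0.56, 0.27333…, 0.12, 0.03333…, 0
lx·mx by age: 0, 1.4392, 0.781733…, 0.6396, 0.079333…, 0
R0 = Σ lx·mx = 2.939867… → 2.94

2.94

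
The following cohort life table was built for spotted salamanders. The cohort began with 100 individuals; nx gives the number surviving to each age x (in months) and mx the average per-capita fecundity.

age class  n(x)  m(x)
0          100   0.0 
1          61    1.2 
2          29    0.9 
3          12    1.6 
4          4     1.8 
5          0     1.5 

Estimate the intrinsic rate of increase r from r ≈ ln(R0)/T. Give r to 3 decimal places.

lx = nx/n0 = nx/100: 1, 0.61, 0.29, 0.12, 0.04, 0
R0 = Σ lx·mx = 0 + 0.732 + 0.261 + 0.192 + 0.072 + 0 = 1.257
Σ x·lx·mx = 2.118; T = 2.118/1.257 = 1.68496…
r ≈ ln(R0)/T = ln(1.257)/1.68496… = 0.13575… → 0.136

0.136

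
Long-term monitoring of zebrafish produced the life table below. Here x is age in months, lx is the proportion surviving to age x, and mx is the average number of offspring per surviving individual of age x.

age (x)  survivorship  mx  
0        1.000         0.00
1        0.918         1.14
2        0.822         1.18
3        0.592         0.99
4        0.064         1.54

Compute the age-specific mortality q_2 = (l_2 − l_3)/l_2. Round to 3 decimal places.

q_2 = (l_2 − l_3) / l_2 = (0.822 − 0.592) / 0.822
     = 0.23 / 0.822 = 0.279805… → 0.280

0.280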